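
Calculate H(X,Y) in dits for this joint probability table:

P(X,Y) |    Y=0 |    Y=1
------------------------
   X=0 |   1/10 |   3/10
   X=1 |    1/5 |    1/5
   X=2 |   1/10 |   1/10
0.7365 dits

Joint entropy is H(X,Y) = -Σ_{x,y} p(x,y) log p(x,y).

Summing over all non-zero entries:
H(X,Y) = -[1/10·log_10(1/10) + 3/10·log_10(3/10) + 1/5·log_10(1/5) + 1/5·log_10(1/5) + 1/10·log_10(1/10) + 1/10·log_10(1/10)]
H(X,Y) = 0.7365 dits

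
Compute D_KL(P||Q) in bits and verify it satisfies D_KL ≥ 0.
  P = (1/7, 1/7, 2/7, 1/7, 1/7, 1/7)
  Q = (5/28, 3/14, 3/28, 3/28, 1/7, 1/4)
0.2187 bits

KL divergence satisfies the Gibbs inequality: D_KL(P||Q) ≥ 0 for all distributions P, Q.

D_KL(P||Q) = Σ p(x) log(p(x)/q(x))
Term by term:
  x=0: 1/7 × log_2[(1/7)/(5/28)] = -0.0460
  x=1: 1/7 × log_2[(1/7)/(3/14)] = -0.0836
  x=2: 2/7 × log_2[(2/7)/(3/28)] = 0.4043
  x=3: 1/7 × log_2[(1/7)/(3/28)] = 0.0593
  x=4: 1/7 × log_2[(1/7)/(1/7)] = 0.0000
  x=5: 1/7 × log_2[(1/7)/(1/4)] = -0.1153
D_KL(P||Q) = 0.2187 bits

D_KL(P||Q) = 0.2187 ≥ 0 ✓

This non-negativity is a fundamental property: relative entropy cannot be negative because it measures how different Q is from P.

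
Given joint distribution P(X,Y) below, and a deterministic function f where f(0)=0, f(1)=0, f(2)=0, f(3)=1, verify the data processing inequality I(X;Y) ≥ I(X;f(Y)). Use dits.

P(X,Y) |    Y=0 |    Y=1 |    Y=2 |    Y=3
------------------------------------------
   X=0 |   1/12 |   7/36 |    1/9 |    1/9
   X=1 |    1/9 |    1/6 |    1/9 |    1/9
I(X;Y) = 0.0013, I(X;f(Y)) = 0.0000, inequality holds: 0.0013 ≥ 0.0000

Data Processing Inequality: For any Markov chain X → Y → Z, we have I(X;Y) ≥ I(X;Z).

Here Z = f(Y) is a deterministic function of Y, forming X → Y → Z.

Original I(X;Y) = 0.0013 dits

After applying f:
P(X,Z) where Z=f(Y):
- P(X,Z=0) = P(X,Y=0) + P(X,Y=1) + P(X,Y=2)
- P(X,Z=1) = P(X,Y=3)

I(X;Z) = I(X;f(Y)) = 0.0000 dits

Verification: 0.0013 ≥ 0.0000 ✓

Information cannot be created by processing; the function f can only lose information about X.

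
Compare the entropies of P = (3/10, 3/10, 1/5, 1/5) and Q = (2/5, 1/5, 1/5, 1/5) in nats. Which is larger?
P

Computing entropies in nats:
H(P) = 1.3662
H(Q) = 1.3322

Distribution P has higher entropy.

Intuition: The distribution closer to uniform (more spread out) has higher entropy.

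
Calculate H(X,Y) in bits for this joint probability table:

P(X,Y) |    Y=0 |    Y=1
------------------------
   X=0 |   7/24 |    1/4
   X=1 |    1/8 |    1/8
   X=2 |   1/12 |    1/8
2.4422 bits

Joint entropy is H(X,Y) = -Σ_{x,y} p(x,y) log p(x,y).

Summing over all non-zero entries:
H(X,Y) = -[7/24·log_2(7/24) + 1/4·log_2(1/4) + 1/8·log_2(1/8) + 1/8·log_2(1/8) + 1/12·log_2(1/12) + 1/8·log_2(1/8)]
H(X,Y) = 2.4422 bits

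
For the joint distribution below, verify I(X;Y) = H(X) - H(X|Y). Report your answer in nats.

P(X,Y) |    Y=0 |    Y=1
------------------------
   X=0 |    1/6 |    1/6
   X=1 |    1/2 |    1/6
I(X;Y) = 0.0306 nats

Mutual information has multiple equivalent forms:
- I(X;Y) = H(X) - H(X|Y)
- I(X;Y) = H(Y) - H(Y|X)
- I(X;Y) = H(X) + H(Y) - H(X,Y)

Computing all quantities:
H(X) = 0.6365, H(Y) = 0.6365, H(X,Y) = 1.2425
H(X|Y) = 0.6059, H(Y|X) = 0.6059

Verification:
H(X) - H(X|Y) = 0.6365 - 0.6059 = 0.0306
H(Y) - H(Y|X) = 0.6365 - 0.6059 = 0.0306
H(X) + H(Y) - H(X,Y) = 0.6365 + 0.6365 - 1.2425 = 0.0306

All forms give I(X;Y) = 0.0306 nats. ✓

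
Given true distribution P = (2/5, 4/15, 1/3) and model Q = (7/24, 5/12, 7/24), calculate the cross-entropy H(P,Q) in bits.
1.6404 bits

Cross-entropy: H(P,Q) = -Σ p(x) log q(x)

Alternatively: H(P,Q) = H(P) + D_KL(P||Q)
H(P) = 1.5656 bits
D_KL(P||Q) = 0.0748 bits

H(P,Q) = 1.5656 + 0.0748 = 1.6404 bits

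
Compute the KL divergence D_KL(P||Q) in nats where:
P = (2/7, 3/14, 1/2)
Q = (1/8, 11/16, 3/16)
0.4768 nats

KL divergence: D_KL(P||Q) = Σ p(x) log(p(x)/q(x))

Computing term by term:
  x=0: 2/7 × log_e[(2/7)/(1/8)] = 2/7 × 0.8267 = 0.2362
  x=1: 3/14 × log_e[(3/14)/(11/16)] = 3/14 × -1.1658 = -0.2498
  x=2: 1/2 × log_e[(1/2)/(3/16)] = 1/2 × 0.9808 = 0.4904

D_KL(P||Q) = 0.4768 nats

Note: KL divergence is always non-negative and equals 0 iff P = Q.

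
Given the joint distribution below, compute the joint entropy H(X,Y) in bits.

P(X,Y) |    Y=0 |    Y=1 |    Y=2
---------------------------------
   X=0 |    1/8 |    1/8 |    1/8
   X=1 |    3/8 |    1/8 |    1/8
2.4056 bits

Joint entropy is H(X,Y) = -Σ_{x,y} p(x,y) log p(x,y).

Summing over all non-zero entries:
H(X,Y) = -[1/8·log_2(1/8) + 1/8·log_2(1/8) + 1/8·log_2(1/8) + 3/8·log_2(3/8) + 1/8·log_2(1/8) + 1/8·log_2(1/8)]
H(X,Y) = 2.4056 bits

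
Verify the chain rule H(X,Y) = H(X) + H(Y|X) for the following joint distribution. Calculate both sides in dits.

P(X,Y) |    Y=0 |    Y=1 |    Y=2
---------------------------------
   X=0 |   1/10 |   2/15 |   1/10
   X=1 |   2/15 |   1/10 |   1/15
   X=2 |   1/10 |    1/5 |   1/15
H(X,Y) = 0.9300, H(X) = 0.4757, H(Y|X) = 0.4543 (all in dits)

Chain rule: H(X,Y) = H(X) + H(Y|X)

Left side — joint entropy directly:
H(X,Y) = -Σ p(x,y) log p(x,y) = 0.9300 dits

Right side — compute H(Y|X) from the conditional distributions:
P(X) = (1/3, 3/10, 11/30), so H(X) = 0.4757 dits
H(Y|X) = Σ_x P(X=x) · H(Y|X=x):
  P(Y|X=0) = (3/10, 2/5, 3/10), H(Y|X=0) = 0.4729, weight P(X=0) = 1/3
  P(Y|X=1) = (4/9, 1/3, 2/9), H(Y|X=1) = 0.4607, weight P(X=1) = 3/10
  P(Y|X=2) = (3/11, 6/11, 2/11), H(Y|X=2) = 0.4321, weight P(X=2) = 11/30
H(Y|X) = 0.4543 dits

H(X) + H(Y|X) = 0.4757 + 0.4543 = 0.9300 dits

Both sides equal 0.9300 dits. ✓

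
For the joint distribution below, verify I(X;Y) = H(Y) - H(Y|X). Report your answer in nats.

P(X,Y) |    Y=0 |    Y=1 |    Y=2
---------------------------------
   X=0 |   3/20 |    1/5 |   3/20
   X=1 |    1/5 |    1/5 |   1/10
I(X;Y) = 0.0086 nats

Mutual information has multiple equivalent forms:
- I(X;Y) = H(X) - H(X|Y)
- I(X;Y) = H(Y) - H(Y|X)
- I(X;Y) = H(X) + H(Y) - H(X,Y)

Computing all quantities:
H(X) = 0.6931, H(Y) = 1.0805, H(X,Y) = 1.7651
H(X|Y) = 0.6845, H(Y|X) = 1.0719

Verification:
H(X) - H(X|Y) = 0.6931 - 0.6845 = 0.0086
H(Y) - H(Y|X) = 1.0805 - 1.0719 = 0.0086
H(X) + H(Y) - H(X,Y) = 0.6931 + 1.0805 - 1.7651 = 0.0086

All forms give I(X;Y) = 0.0086 nats. ✓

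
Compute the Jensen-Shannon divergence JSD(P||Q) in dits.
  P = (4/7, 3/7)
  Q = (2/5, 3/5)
0.0064 dits

Jensen-Shannon divergence is:
JSD(P||Q) = 0.5 × D_KL(P||M) + 0.5 × D_KL(Q||M)
where M = 0.5 × (P + Q) is the mixture distribution.

M = 0.5 × (4/7, 3/7) + 0.5 × (2/5, 3/5) = (17/35, 18/35)

D_KL(P||M) = 0.0064 dits
D_KL(Q||M) = 0.0064 dits

JSD(P||Q) = 0.5 × 0.0064 + 0.5 × 0.0064 = 0.0064 dits

Unlike KL divergence, JSD is symmetric and bounded: 0 ≤ JSD ≤ log(2).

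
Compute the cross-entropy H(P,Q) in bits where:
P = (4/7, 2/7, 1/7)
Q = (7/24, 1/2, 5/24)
1.6248 bits

Cross-entropy: H(P,Q) = -Σ p(x) log q(x)

Alternatively: H(P,Q) = H(P) + D_KL(P||Q)
H(P) = 1.3788 bits
D_KL(P||Q) = 0.2460 bits

H(P,Q) = 1.3788 + 0.2460 = 1.6248 bits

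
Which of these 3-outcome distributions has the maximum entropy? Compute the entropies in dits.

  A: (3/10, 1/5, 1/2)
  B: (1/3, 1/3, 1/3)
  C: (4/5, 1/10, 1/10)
B

For a discrete distribution over n outcomes, entropy is maximized by the uniform distribution.

Computing entropies:
H(A) = 0.4472 dits
H(B) = 0.4771 dits
H(C) = 0.2775 dits

The uniform distribution (where all probabilities equal 1/3) achieves the maximum entropy of log_10(3) = 0.4771 dits.

Distribution B has the highest entropy.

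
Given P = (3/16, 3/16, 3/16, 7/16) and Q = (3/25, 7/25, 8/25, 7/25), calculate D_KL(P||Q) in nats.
0.1035 nats

KL divergence: D_KL(P||Q) = Σ p(x) log(p(x)/q(x))

Computing term by term:
  x=0: 3/16 × log_e[(3/16)/(3/25)] = 3/16 × 0.4463 = 0.0837
  x=1: 3/16 × log_e[(3/16)/(7/25)] = 3/16 × -0.4010 = -0.0752
  x=2: 3/16 × log_e[(3/16)/(8/25)] = 3/16 × -0.5345 = -0.1002
  x=3: 7/16 × log_e[(7/16)/(7/25)] = 7/16 × 0.4463 = 0.1953

D_KL(P||Q) = 0.1035 nats

Note: KL divergence is always non-negative and equals 0 iff P = Q.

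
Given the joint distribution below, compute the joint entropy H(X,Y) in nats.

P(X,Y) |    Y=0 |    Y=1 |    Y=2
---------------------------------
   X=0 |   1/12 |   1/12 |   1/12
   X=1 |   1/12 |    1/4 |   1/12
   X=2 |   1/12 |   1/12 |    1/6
2.0947 nats

Joint entropy is H(X,Y) = -Σ_{x,y} p(x,y) log p(x,y).

Summing over all non-zero entries:
H(X,Y) = -[1/12·log_e(1/12) + 1/12·log_e(1/12) + 1/12·log_e(1/12) + 1/12·log_e(1/12) + 1/4·log_e(1/4) + 1/12·log_e(1/12) + 1/12·log_e(1/12) + 1/12·log_e(1/12) + 1/6·log_e(1/6)]
H(X,Y) = 2.0947 nats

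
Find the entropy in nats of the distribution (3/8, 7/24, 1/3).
1.0934 nats

Shannon entropy is H(X) = -Σ p(x) log p(x).

For P = (3/8, 7/24, 1/3):
H = -3/8 × log_e(3/8) -7/24 × log_e(7/24) -1/3 × log_e(1/3)
H = 1.0934 nats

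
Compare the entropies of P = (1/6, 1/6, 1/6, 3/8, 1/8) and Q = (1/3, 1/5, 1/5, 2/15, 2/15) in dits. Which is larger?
Q

Computing entropies in dits:
H(P) = 0.6617
H(Q) = 0.6720

Distribution Q has higher entropy.

Intuition: The distribution closer to uniform (more spread out) has higher entropy.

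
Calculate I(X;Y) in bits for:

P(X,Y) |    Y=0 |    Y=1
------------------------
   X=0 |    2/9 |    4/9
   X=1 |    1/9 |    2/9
0.0000 bits

Mutual information: I(X;Y) = H(X) + H(Y) - H(X,Y)

Marginals:
P(X) = (2/3, 1/3), H(X) = 0.9183 bits
P(Y) = (1/3, 2/3), H(Y) = 0.9183 bits

Joint entropy: H(X,Y) = 1.8366 bits

I(X;Y) = 0.9183 + 0.9183 - 1.8366 = 0.0000 bits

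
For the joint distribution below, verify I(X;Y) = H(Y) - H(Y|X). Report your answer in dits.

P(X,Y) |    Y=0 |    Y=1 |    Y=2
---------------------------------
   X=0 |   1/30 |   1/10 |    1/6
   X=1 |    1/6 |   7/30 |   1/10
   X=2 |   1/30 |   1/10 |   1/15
I(X;Y) = 0.0273 dits

Mutual information has multiple equivalent forms:
- I(X;Y) = H(X) - H(X|Y)
- I(X;Y) = H(Y) - H(Y|X)
- I(X;Y) = H(X) + H(Y) - H(X,Y)

Computing all quantities:
H(X) = 0.4472, H(Y) = 0.4639, H(X,Y) = 0.8837
H(X|Y) = 0.4198, H(Y|X) = 0.4366

Verification:
H(X) - H(X|Y) = 0.4472 - 0.4198 = 0.0273
H(Y) - H(Y|X) = 0.4639 - 0.4366 = 0.0273
H(X) + H(Y) - H(X,Y) = 0.4472 + 0.4639 - 0.8837 = 0.0273

All forms give I(X;Y) = 0.0273 dits. ✓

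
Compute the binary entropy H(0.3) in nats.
0.6109 nats

The binary entropy function is:
H(p) = -p log(p) - (1-p) log(1-p)

H(0.3) = -0.3 × log_e(0.3) - 0.7 × log_e(0.7)
H(0.3) = 0.6109 nats

Note: Binary entropy is maximized at p=0.5 (H=1 bit) and minimized at p=0 or p=1 (H=0).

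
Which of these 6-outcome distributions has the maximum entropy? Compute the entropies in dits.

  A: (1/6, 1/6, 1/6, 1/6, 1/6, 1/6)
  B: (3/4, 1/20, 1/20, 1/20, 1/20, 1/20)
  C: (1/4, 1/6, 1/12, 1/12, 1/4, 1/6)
A

For a discrete distribution over n outcomes, entropy is maximized by the uniform distribution.

Computing entropies:
H(A) = 0.7782 dits
H(B) = 0.4190 dits
H(C) = 0.7403 dits

The uniform distribution (where all probabilities equal 1/6) achieves the maximum entropy of log_10(6) = 0.7782 dits.

Distribution A has the highest entropy.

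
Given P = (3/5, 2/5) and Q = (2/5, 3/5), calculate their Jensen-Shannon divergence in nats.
0.0201 nats

Jensen-Shannon divergence is:
JSD(P||Q) = 0.5 × D_KL(P||M) + 0.5 × D_KL(Q||M)
where M = 0.5 × (P + Q) is the mixture distribution.

M = 0.5 × (3/5, 2/5) + 0.5 × (2/5, 3/5) = (1/2, 1/2)

D_KL(P||M) = 0.0201 nats
D_KL(Q||M) = 0.0201 nats

JSD(P||Q) = 0.5 × 0.0201 + 0.5 × 0.0201 = 0.0201 nats

Unlike KL divergence, JSD is symmetric and bounded: 0 ≤ JSD ≤ log(2).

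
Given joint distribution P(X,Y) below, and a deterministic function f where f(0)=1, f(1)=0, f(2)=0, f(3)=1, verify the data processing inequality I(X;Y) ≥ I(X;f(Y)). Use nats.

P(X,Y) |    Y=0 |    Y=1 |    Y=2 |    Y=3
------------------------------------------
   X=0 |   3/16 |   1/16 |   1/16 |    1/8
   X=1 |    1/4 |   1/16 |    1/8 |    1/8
I(X;Y) = 0.0073, I(X;f(Y)) = 0.0013, inequality holds: 0.0073 ≥ 0.0013

Data Processing Inequality: For any Markov chain X → Y → Z, we have I(X;Y) ≥ I(X;Z).

Here Z = f(Y) is a deterministic function of Y, forming X → Y → Z.

Original I(X;Y) = 0.0073 nats

After applying f:
P(X,Z) where Z=f(Y):
- P(X,Z=0) = P(X,Y=1) + P(X,Y=2)
- P(X,Z=1) = P(X,Y=0) + P(X,Y=3)

I(X;Z) = I(X;f(Y)) = 0.0013 nats

Verification: 0.0073 ≥ 0.0013 ✓

Information cannot be created by processing; the function f can only lose information about X.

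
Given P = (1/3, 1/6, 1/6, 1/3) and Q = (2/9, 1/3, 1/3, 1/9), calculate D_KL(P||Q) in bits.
0.3900 bits

KL divergence: D_KL(P||Q) = Σ p(x) log(p(x)/q(x))

Computing term by term:
  x=0: 1/3 × log_2[(1/3)/(2/9)] = 1/3 × 0.5850 = 0.1950
  x=1: 1/6 × log_2[(1/6)/(1/3)] = 1/6 × -1.0000 = -0.1667
  x=2: 1/6 × log_2[(1/6)/(1/3)] = 1/6 × -1.0000 = -0.1667
  x=3: 1/3 × log_2[(1/3)/(1/9)] = 1/3 × 1.5850 = 0.5283

D_KL(P||Q) = 0.3900 bits

Note: KL divergence is always non-negative and equals 0 iff P = Q.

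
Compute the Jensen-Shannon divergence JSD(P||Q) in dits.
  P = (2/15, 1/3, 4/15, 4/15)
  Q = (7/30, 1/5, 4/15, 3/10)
0.0069 dits

Jensen-Shannon divergence is:
JSD(P||Q) = 0.5 × D_KL(P||M) + 0.5 × D_KL(Q||M)
where M = 0.5 × (P + Q) is the mixture distribution.

M = 0.5 × (2/15, 1/3, 4/15, 4/15) + 0.5 × (7/30, 1/5, 4/15, 3/10) = (0.183333, 4/15, 4/15, 0.283333)

D_KL(P||M) = 0.0068 dits
D_KL(Q||M) = 0.0069 dits

JSD(P||Q) = 0.5 × 0.0068 + 0.5 × 0.0069 = 0.0069 dits

Unlike KL divergence, JSD is symmetric and bounded: 0 ≤ JSD ≤ log(2).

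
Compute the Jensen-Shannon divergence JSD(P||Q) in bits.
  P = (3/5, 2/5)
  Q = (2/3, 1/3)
0.0035 bits

Jensen-Shannon divergence is:
JSD(P||Q) = 0.5 × D_KL(P||M) + 0.5 × D_KL(Q||M)
where M = 0.5 × (P + Q) is the mixture distribution.

M = 0.5 × (3/5, 2/5) + 0.5 × (2/3, 1/3) = (19/30, 11/30)

D_KL(P||M) = 0.0034 bits
D_KL(Q||M) = 0.0035 bits

JSD(P||Q) = 0.5 × 0.0034 + 0.5 × 0.0035 = 0.0035 bits

Unlike KL divergence, JSD is symmetric and bounded: 0 ≤ JSD ≤ log(2).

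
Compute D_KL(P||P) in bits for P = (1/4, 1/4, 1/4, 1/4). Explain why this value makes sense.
0.0000 bits

KL divergence satisfies the Gibbs inequality: D_KL(P||Q) ≥ 0 for all distributions P, Q.

D_KL(P||Q) = Σ p(x) log(p(x)/q(x))
Each term is p(x) × log_2(p(x)/p(x)) = p(x) × log_2(1) = 0, so the sum is 0.
D_KL(P||Q) = 0.0000 bits

When P = Q, the KL divergence is exactly 0, as there is no 'divergence' between identical distributions.

This non-negativity is a fundamental property: relative entropy cannot be negative because it measures how different Q is from P.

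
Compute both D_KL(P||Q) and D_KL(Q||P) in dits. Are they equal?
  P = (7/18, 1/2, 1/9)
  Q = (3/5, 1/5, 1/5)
D_KL(P||Q) = 0.0974, D_KL(Q||P) = 0.0845

KL divergence is not symmetric: D_KL(P||Q) ≠ D_KL(Q||P) in general.

D_KL(P||Q) = 0.0974 dits
D_KL(Q||P) = 0.0845 dits

No, they are not equal!

This asymmetry is why KL divergence is not a true distance metric.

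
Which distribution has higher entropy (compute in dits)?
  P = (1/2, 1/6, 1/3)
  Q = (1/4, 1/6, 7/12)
P

Computing entropies in dits:
H(P) = 0.4392
H(Q) = 0.4168

Distribution P has higher entropy.

Intuition: The distribution closer to uniform (more spread out) has higher entropy.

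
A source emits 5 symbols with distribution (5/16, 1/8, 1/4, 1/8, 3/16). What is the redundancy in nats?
0.0656 nats

Redundancy measures how far a source is from maximum entropy:
R = H_max - H(X)

Maximum entropy for 5 symbols: H_max = log_e(5) = 1.6094 nats
Actual entropy: H(X) = 1.5438 nats
Redundancy: R = 1.6094 - 1.5438 = 0.0656 nats

This redundancy represents potential for compression: the source could be compressed by 0.0656 nats per symbol.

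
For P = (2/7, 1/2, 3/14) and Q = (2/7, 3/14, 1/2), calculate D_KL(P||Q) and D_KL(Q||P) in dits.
D_KL(P||Q) = 0.1051, D_KL(Q||P) = 0.1051

KL divergence is not symmetric: D_KL(P||Q) ≠ D_KL(Q||P) in general.

D_KL(P||Q) = 0.1051 dits
D_KL(Q||P) = 0.1051 dits

In this case they happen to be equal (to 4 decimal places).

This asymmetry is why KL divergence is not a true distance metric.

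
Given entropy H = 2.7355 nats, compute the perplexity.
15.4175

Perplexity is e^H (or exp(H) for natural log).

H = 2.7355 nats
Perplexity = e^2.7355 = 15.4175

Interpretation: The model's uncertainty is equivalent to choosing uniformly among 15.4 options.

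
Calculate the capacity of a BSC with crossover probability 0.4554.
0.0057 bits

For a binary symmetric channel (BSC) with error probability p:
Capacity C = 1 - H(p) bits per symbol

where H(p) = -p log₂(p) - (1-p) log₂(1-p) is the binary entropy function.

H(0.4554) = 0.9943 bits
C = 1 - 0.9943 = 0.0057 bits per symbol

This means we can reliably transmit up to 0.0057 bits of information per channel use.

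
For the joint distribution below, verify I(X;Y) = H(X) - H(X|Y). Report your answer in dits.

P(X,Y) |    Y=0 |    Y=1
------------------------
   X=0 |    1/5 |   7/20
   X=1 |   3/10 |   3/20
I(X;Y) = 0.0201 dits

Mutual information has multiple equivalent forms:
- I(X;Y) = H(X) - H(X|Y)
- I(X;Y) = H(Y) - H(Y|X)
- I(X;Y) = H(X) + H(Y) - H(X,Y)

Computing all quantities:
H(X) = 0.2989, H(Y) = 0.3010, H(X,Y) = 0.5798
H(X|Y) = 0.2788, H(Y|X) = 0.2810

Verification:
H(X) - H(X|Y) = 0.2989 - 0.2788 = 0.0201
H(Y) - H(Y|X) = 0.3010 - 0.2810 = 0.0201
H(X) + H(Y) - H(X,Y) = 0.2989 + 0.3010 - 0.5798 = 0.0201

All forms give I(X;Y) = 0.0201 dits. ✓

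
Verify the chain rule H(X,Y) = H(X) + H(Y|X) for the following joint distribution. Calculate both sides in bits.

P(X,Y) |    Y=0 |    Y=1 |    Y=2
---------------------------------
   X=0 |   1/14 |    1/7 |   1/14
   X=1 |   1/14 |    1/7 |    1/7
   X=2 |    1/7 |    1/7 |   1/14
H(X,Y) = 3.0931, H(X) = 1.5774, H(Y|X) = 1.5157 (all in bits)

Chain rule: H(X,Y) = H(X) + H(Y|X)

Left side — joint entropy directly:
H(X,Y) = -Σ p(x,y) log p(x,y) = 3.0931 bits

Right side — compute H(Y|X) from the conditional distributions:
P(X) = (2/7, 5/14, 5/14), so H(X) = 1.5774 bits
H(Y|X) = Σ_x P(X=x) · H(Y|X=x):
  P(Y|X=0) = (1/4, 1/2, 1/4), H(Y|X=0) = 1.5000, weight P(X=0) = 2/7
  P(Y|X=1) = (1/5, 2/5, 2/5), H(Y|X=1) = 1.5219, weight P(X=1) = 5/14
  P(Y|X=2) = (2/5, 2/5, 1/5), H(Y|X=2) = 1.5219, weight P(X=2) = 5/14
H(Y|X) = 1.5157 bits

H(X) + H(Y|X) = 1.5774 + 1.5157 = 3.0931 bits

Both sides equal 3.0931 bits. ✓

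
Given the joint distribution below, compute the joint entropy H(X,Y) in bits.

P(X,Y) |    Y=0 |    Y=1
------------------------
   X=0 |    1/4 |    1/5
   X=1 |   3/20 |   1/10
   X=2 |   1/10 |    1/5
2.5037 bits

Joint entropy is H(X,Y) = -Σ_{x,y} p(x,y) log p(x,y).

Summing over all non-zero entries:
H(X,Y) = -[1/4·log_2(1/4) + 1/5·log_2(1/5) + 3/20·log_2(3/20) + 1/10·log_2(1/10) + 1/10·log_2(1/10) + 1/5·log_2(1/5)]
H(X,Y) = 2.5037 bits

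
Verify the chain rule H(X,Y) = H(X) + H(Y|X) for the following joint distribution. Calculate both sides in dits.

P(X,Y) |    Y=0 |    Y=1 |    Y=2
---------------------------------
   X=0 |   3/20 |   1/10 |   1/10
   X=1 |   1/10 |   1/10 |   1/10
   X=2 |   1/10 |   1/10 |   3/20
H(X,Y) = 0.9472, H(X) = 0.4760, H(Y|X) = 0.4712 (all in dits)

Chain rule: H(X,Y) = H(X) + H(Y|X)

Left side — joint entropy directly:
H(X,Y) = -Σ p(x,y) log p(x,y) = 0.9472 dits

Right side — compute H(Y|X) from the conditional distributions:
P(X) = (7/20, 3/10, 7/20), so H(X) = 0.4760 dits
H(Y|X) = Σ_x P(X=x) · H(Y|X=x):
  P(Y|X=0) = (3/7, 2/7, 2/7), H(Y|X=0) = 0.4686, weight P(X=0) = 7/20
  P(Y|X=1) = (1/3, 1/3, 1/3), H(Y|X=1) = 0.4771, weight P(X=1) = 3/10
  P(Y|X=2) = (2/7, 2/7, 3/7), H(Y|X=2) = 0.4686, weight P(X=2) = 7/20
H(Y|X) = 0.4712 dits

H(X) + H(Y|X) = 0.4760 + 0.4712 = 0.9472 dits

Both sides equal 0.9472 dits. ✓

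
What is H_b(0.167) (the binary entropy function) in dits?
0.1959 dits

The binary entropy function is:
H(p) = -p log(p) - (1-p) log(1-p)

H(0.167) = -0.167 × log_10(0.167) - 0.833 × log_10(0.833)
H(0.167) = 0.1959 dits

Note: Binary entropy is maximized at p=0.5 (H=1 bit) and minimized at p=0 or p=1 (H=0).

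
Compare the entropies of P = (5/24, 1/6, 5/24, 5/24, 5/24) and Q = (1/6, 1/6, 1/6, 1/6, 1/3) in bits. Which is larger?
P

Computing entropies in bits:
H(P) = 2.3167
H(Q) = 2.2516

Distribution P has higher entropy.

Intuition: The distribution closer to uniform (more spread out) has higher entropy.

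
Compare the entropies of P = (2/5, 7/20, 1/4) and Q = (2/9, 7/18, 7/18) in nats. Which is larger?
P

Computing entropies in nats:
H(P) = 1.0805
H(Q) = 1.0688

Distribution P has higher entropy.

Intuition: The distribution closer to uniform (more spread out) has higher entropy.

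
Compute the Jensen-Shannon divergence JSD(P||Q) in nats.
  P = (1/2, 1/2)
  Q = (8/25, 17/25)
0.0169 nats

Jensen-Shannon divergence is:
JSD(P||Q) = 0.5 × D_KL(P||M) + 0.5 × D_KL(Q||M)
where M = 0.5 × (P + Q) is the mixture distribution.

M = 0.5 × (1/2, 1/2) + 0.5 × (8/25, 17/25) = (0.41, 0.59)

D_KL(P||M) = 0.0165 nats
D_KL(Q||M) = 0.0172 nats

JSD(P||Q) = 0.5 × 0.0165 + 0.5 × 0.0172 = 0.0169 nats

Unlike KL divergence, JSD is symmetric and bounded: 0 ≤ JSD ≤ log(2).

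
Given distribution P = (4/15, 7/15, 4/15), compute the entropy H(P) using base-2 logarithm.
1.5301 bits

Shannon entropy is H(X) = -Σ p(x) log p(x).

For P = (4/15, 7/15, 4/15):
H = -4/15 × log_2(4/15) -7/15 × log_2(7/15) -4/15 × log_2(4/15)
H = 1.5301 bits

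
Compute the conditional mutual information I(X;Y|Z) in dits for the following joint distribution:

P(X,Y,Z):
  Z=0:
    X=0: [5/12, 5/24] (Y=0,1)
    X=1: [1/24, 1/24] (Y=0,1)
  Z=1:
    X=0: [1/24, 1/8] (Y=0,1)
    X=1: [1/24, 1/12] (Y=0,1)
0.0024 dits

Conditional mutual information: I(X;Y|Z) = H(X|Z) + H(Y|Z) - H(X,Y|Z)

H(Z) = 0.2622
H(X,Z) = 0.4601 → H(X|Z) = 0.1979
H(Y,Z) = 0.5377 → H(Y|Z) = 0.2755
H(X,Y,Z) = 0.7332 → H(X,Y|Z) = 0.4710

I(X;Y|Z) = 0.1979 + 0.2755 - 0.4710 = 0.0024 dits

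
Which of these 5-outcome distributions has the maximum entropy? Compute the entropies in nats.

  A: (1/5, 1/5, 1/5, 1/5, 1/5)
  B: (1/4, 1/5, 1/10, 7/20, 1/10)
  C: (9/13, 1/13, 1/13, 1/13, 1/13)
A

For a discrete distribution over n outcomes, entropy is maximized by the uniform distribution.

Computing entropies:
H(A) = 1.6094 nats
H(B) = 1.4964 nats
H(C) = 1.0438 nats

The uniform distribution (where all probabilities equal 1/5) achieves the maximum entropy of log_e(5) = 1.6094 nats.

Distribution A has the highest entropy.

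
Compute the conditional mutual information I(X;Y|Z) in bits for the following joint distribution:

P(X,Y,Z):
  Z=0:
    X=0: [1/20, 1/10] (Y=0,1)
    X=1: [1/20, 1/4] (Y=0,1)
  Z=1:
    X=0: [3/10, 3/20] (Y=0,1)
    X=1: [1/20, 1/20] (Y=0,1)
0.0180 bits

Conditional mutual information: I(X;Y|Z) = H(X|Z) + H(Y|Z) - H(X,Y|Z)

H(Z) = 0.9928
H(X,Z) = 1.7822 → H(X|Z) = 0.7895
H(Y,Z) = 1.8568 → H(Y|Z) = 0.8640
H(X,Y,Z) = 2.6282 → H(X,Y|Z) = 1.6354

I(X;Y|Z) = 0.7895 + 0.8640 - 1.6354 = 0.0180 bits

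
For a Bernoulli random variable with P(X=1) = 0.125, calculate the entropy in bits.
0.5436 bits

The binary entropy function is:
H(p) = -p log(p) - (1-p) log(1-p)

H(0.125) = -0.125 × log_2(0.125) - 0.875 × log_2(0.875)
H(0.125) = 0.5436 bits

Note: Binary entropy is maximized at p=0.5 (H=1 bit) and minimized at p=0 or p=1 (H=0).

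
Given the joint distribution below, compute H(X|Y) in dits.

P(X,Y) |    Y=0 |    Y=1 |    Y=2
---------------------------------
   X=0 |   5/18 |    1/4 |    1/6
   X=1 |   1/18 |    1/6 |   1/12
0.2561 dits

Using the chain rule: H(X|Y) = H(X,Y) - H(Y)

First, compute H(X,Y) = 0.7241 dits

Marginal P(Y) = (1/3, 5/12, 1/4)
H(Y) = 0.4680 dits

H(X|Y) = H(X,Y) - H(Y) = 0.7241 - 0.4680 = 0.2561 dits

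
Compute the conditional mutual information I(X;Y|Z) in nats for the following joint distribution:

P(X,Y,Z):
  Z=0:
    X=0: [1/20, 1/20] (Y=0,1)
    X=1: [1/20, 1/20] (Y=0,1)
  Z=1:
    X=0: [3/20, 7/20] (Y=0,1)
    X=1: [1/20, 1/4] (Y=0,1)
0.0093 nats

Conditional mutual information: I(X;Y|Z) = H(X|Z) + H(Y|Z) - H(X,Y|Z)

H(Z) = 0.5004
H(X,Z) = 1.1683 → H(X|Z) = 0.6679
H(Y,Z) = 1.0889 → H(Y|Z) = 0.5885
H(X,Y,Z) = 1.7475 → H(X,Y|Z) = 1.2471

I(X;Y|Z) = 0.6679 + 0.5885 - 1.2471 = 0.0093 nats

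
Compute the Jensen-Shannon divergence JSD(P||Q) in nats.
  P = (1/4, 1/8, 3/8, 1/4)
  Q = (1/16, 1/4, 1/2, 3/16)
0.0475 nats

Jensen-Shannon divergence is:
JSD(P||Q) = 0.5 × D_KL(P||M) + 0.5 × D_KL(Q||M)
where M = 0.5 × (P + Q) is the mixture distribution.

M = 0.5 × (1/4, 1/8, 3/8, 1/4) + 0.5 × (1/16, 1/4, 1/2, 3/16) = (5/32, 3/16, 7/16, 7/32)

D_KL(P||M) = 0.0424 nats
D_KL(Q||M) = 0.0525 nats

JSD(P||Q) = 0.5 × 0.0424 + 0.5 × 0.0525 = 0.0475 nats

Unlike KL divergence, JSD is symmetric and bounded: 0 ≤ JSD ≤ log(2).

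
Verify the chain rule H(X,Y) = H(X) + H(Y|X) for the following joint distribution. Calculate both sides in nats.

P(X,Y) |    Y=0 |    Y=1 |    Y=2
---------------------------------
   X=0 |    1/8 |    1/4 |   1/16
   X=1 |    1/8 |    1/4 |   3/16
H(X,Y) = 1.7002, H(X) = 0.6853, H(Y|X) = 1.0149 (all in nats)

Chain rule: H(X,Y) = H(X) + H(Y|X)

Left side — joint entropy directly:
H(X,Y) = -Σ p(x,y) log p(x,y) = 1.7002 nats

Right side — compute H(Y|X) from the conditional distributions:
P(X) = (7/16, 9/16), so H(X) = 0.6853 nats
H(Y|X) = Σ_x P(X=x) · H(Y|X=x):
  P(Y|X=0) = (2/7, 4/7, 1/7), H(Y|X=0) = 0.9557, weight P(X=0) = 7/16
  P(Y|X=1) = (2/9, 4/9, 1/3), H(Y|X=1) = 1.0609, weight P(X=1) = 9/16
H(Y|X) = 1.0149 nats

H(X) + H(Y|X) = 0.6853 + 1.0149 = 1.7002 nats

Both sides equal 1.7002 nats. ✓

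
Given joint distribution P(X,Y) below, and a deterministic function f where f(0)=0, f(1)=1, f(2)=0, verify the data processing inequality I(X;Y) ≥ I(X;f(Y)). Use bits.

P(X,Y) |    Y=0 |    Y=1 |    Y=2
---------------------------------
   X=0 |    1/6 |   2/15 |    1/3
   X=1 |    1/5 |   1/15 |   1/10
I(X;Y) = 0.0622, I(X;f(Y)) = 0.0009, inequality holds: 0.0622 ≥ 0.0009

Data Processing Inequality: For any Markov chain X → Y → Z, we have I(X;Y) ≥ I(X;Z).

Here Z = f(Y) is a deterministic function of Y, forming X → Y → Z.

Original I(X;Y) = 0.0622 bits

After applying f:
P(X,Z) where Z=f(Y):
- P(X,Z=0) = P(X,Y=0) + P(X,Y=2)
- P(X,Z=1) = P(X,Y=1)

I(X;Z) = I(X;f(Y)) = 0.0009 bits

Verification: 0.0622 ≥ 0.0009 ✓

Information cannot be created by processing; the function f can only lose information about X.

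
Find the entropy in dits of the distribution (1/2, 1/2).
0.3010 dits

Shannon entropy is H(X) = -Σ p(x) log p(x).

For P = (1/2, 1/2):
H = -1/2 × log_10(1/2) -1/2 × log_10(1/2)
H = 0.3010 dits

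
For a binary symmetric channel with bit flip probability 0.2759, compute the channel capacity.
0.1502 bits

For a binary symmetric channel (BSC) with error probability p:
Capacity C = 1 - H(p) bits per symbol

where H(p) = -p log₂(p) - (1-p) log₂(1-p) is the binary entropy function.

H(0.2759) = 0.8498 bits
C = 1 - 0.8498 = 0.1502 bits per symbol

This means we can reliably transmit up to 0.1502 bits of information per channel use.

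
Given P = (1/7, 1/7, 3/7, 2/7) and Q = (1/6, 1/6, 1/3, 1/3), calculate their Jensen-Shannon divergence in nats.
0.0048 nats

Jensen-Shannon divergence is:
JSD(P||Q) = 0.5 × D_KL(P||M) + 0.5 × D_KL(Q||M)
where M = 0.5 × (P + Q) is the mixture distribution.

M = 0.5 × (1/7, 1/7, 3/7, 2/7) + 0.5 × (1/6, 1/6, 1/3, 1/3) = (0.154762, 0.154762, 8/21, 0.309524)

D_KL(P||M) = 0.0047 nats
D_KL(Q||M) = 0.0049 nats

JSD(P||Q) = 0.5 × 0.0047 + 0.5 × 0.0049 = 0.0048 nats

Unlike KL divergence, JSD is symmetric and bounded: 0 ≤ JSD ≤ log(2).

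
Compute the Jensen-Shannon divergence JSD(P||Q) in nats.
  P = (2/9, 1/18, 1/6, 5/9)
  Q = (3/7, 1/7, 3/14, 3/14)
0.0672 nats

Jensen-Shannon divergence is:
JSD(P||Q) = 0.5 × D_KL(P||M) + 0.5 × D_KL(Q||M)
where M = 0.5 × (P + Q) is the mixture distribution.

M = 0.5 × (2/9, 1/18, 1/6, 5/9) + 0.5 × (3/7, 1/7, 3/14, 3/14) = (0.325397, 0.0992063, 4/21, 0.384921)

D_KL(P||M) = 0.0646 nats
D_KL(Q||M) = 0.0699 nats

JSD(P||Q) = 0.5 × 0.0646 + 0.5 × 0.0699 = 0.0672 nats

Unlike KL divergence, JSD is symmetric and bounded: 0 ≤ JSD ≤ log(2).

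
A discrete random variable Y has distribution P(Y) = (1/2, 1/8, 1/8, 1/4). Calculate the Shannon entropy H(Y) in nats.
1.2130 nats

Shannon entropy is H(X) = -Σ p(x) log p(x).

For P = (1/2, 1/8, 1/8, 1/4):
H = -1/2 × log_e(1/2) -1/8 × log_e(1/8) -1/8 × log_e(1/8) -1/4 × log_e(1/4)
H = 1.2130 nats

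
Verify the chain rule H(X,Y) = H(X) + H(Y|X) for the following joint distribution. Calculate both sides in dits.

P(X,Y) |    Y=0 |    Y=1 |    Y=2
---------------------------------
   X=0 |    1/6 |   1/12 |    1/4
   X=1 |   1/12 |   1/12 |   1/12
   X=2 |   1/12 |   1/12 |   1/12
H(X,Y) = 0.9097, H(X) = 0.4515, H(Y|X) = 0.4582 (all in dits)

Chain rule: H(X,Y) = H(X) + H(Y|X)

Left side — joint entropy directly:
H(X,Y) = -Σ p(x,y) log p(x,y) = 0.9097 dits

Right side — compute H(Y|X) from the conditional distributions:
P(X) = (1/2, 1/4, 1/4), so H(X) = 0.4515 dits
H(Y|X) = Σ_x P(X=x) · H(Y|X=x):
  P(Y|X=0) = (1/3, 1/6, 1/2), H(Y|X=0) = 0.4392, weight P(X=0) = 1/2
  P(Y|X=1) = (1/3, 1/3, 1/3), H(Y|X=1) = 0.4771, weight P(X=1) = 1/4
  P(Y|X=2) = (1/3, 1/3, 1/3), H(Y|X=2) = 0.4771, weight P(X=2) = 1/4
H(Y|X) = 0.4582 dits

H(X) + H(Y|X) = 0.4515 + 0.4582 = 0.9097 dits

Both sides equal 0.9097 dits. ✓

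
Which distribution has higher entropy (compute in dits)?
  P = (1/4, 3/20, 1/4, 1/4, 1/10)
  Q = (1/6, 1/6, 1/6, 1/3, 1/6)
Q

Computing entropies in dits:
H(P) = 0.6751
H(Q) = 0.6778

Distribution Q has higher entropy.

Intuition: The distribution closer to uniform (more spread out) has higher entropy.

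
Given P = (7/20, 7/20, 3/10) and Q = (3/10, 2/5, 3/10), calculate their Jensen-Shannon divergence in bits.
0.0026 bits

Jensen-Shannon divergence is:
JSD(P||Q) = 0.5 × D_KL(P||M) + 0.5 × D_KL(Q||M)
where M = 0.5 × (P + Q) is the mixture distribution.

M = 0.5 × (7/20, 7/20, 3/10) + 0.5 × (3/10, 2/5, 3/10) = (13/40, 3/8, 3/10)

D_KL(P||M) = 0.0026 bits
D_KL(Q||M) = 0.0026 bits

JSD(P||Q) = 0.5 × 0.0026 + 0.5 × 0.0026 = 0.0026 bits

Unlike KL divergence, JSD is symmetric and bounded: 0 ≤ JSD ≤ log(2).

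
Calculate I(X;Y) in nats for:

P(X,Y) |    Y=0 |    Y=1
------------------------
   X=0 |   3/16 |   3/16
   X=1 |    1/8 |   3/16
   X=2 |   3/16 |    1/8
0.0126 nats

Mutual information: I(X;Y) = H(X) + H(Y) - H(X,Y)

Marginals:
P(X) = (3/8, 5/16, 5/16), H(X) = 1.0948 nats
P(Y) = (1/2, 1/2), H(Y) = 0.6931 nats

Joint entropy: H(X,Y) = 1.7753 nats

I(X;Y) = 1.0948 + 0.6931 - 1.7753 = 0.0126 nats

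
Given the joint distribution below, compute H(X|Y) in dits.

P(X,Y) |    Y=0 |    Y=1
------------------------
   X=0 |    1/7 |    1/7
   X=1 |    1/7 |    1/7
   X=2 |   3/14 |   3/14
0.4686 dits

Using the chain rule: H(X|Y) = H(X,Y) - H(Y)

First, compute H(X,Y) = 0.7696 dits

Marginal P(Y) = (1/2, 1/2)
H(Y) = 0.3010 dits

H(X|Y) = H(X,Y) - H(Y) = 0.7696 - 0.3010 = 0.4686 dits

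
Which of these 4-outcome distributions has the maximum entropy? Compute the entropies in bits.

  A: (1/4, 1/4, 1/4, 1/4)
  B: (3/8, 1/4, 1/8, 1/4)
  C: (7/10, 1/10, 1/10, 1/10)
A

For a discrete distribution over n outcomes, entropy is maximized by the uniform distribution.

Computing entropies:
H(A) = 2.0000 bits
H(B) = 1.9056 bits
H(C) = 1.3568 bits

The uniform distribution (where all probabilities equal 1/4) achieves the maximum entropy of log_2(4) = 2.0000 bits.

Distribution A has the highest entropy.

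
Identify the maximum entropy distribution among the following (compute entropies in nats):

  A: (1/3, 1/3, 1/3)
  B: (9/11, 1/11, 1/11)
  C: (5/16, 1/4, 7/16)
A

For a discrete distribution over n outcomes, entropy is maximized by the uniform distribution.

Computing entropies:
H(A) = 1.0986 nats
H(B) = 0.6002 nats
H(C) = 1.0717 nats

The uniform distribution (where all probabilities equal 1/3) achieves the maximum entropy of log_e(3) = 1.0986 nats.

Distribution A has the highest entropy.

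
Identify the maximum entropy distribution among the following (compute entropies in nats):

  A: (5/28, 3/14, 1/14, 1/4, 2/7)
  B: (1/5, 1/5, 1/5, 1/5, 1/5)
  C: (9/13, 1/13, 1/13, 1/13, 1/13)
B

For a discrete distribution over n outcomes, entropy is maximized by the uniform distribution.

Computing entropies:
H(A) = 1.5307 nats
H(B) = 1.6094 nats
H(C) = 1.0438 nats

The uniform distribution (where all probabilities equal 1/5) achieves the maximum entropy of log_e(5) = 1.6094 nats.

Distribution B has the highest entropy.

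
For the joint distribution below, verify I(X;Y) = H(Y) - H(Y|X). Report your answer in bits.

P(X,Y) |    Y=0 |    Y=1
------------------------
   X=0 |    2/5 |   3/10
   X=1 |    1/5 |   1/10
I(X;Y) = 0.0058 bits

Mutual information has multiple equivalent forms:
- I(X;Y) = H(X) - H(X|Y)
- I(X;Y) = H(Y) - H(Y|X)
- I(X;Y) = H(X) + H(Y) - H(X,Y)

Computing all quantities:
H(X) = 0.8813, H(Y) = 0.9710, H(X,Y) = 1.8464
H(X|Y) = 0.8755, H(Y|X) = 0.9651

Verification:
H(X) - H(X|Y) = 0.8813 - 0.8755 = 0.0058
H(Y) - H(Y|X) = 0.9710 - 0.9651 = 0.0058
H(X) + H(Y) - H(X,Y) = 0.8813 + 0.9710 - 1.8464 = 0.0058

All forms give I(X;Y) = 0.0058 bits. ✓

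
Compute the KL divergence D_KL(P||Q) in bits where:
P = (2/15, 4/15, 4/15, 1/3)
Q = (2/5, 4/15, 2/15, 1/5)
0.3010 bits

KL divergence: D_KL(P||Q) = Σ p(x) log(p(x)/q(x))

Computing term by term:
  x=0: 2/15 × log_2[(2/15)/(2/5)] = 2/15 × -1.5850 = -0.2113
  x=1: 4/15 × log_2[(4/15)/(4/15)] = 4/15 × 0.0000 = 0.0000
  x=2: 4/15 × log_2[(4/15)/(2/15)] = 4/15 × 1.0000 = 0.2667
  x=3: 1/3 × log_2[(1/3)/(1/5)] = 1/3 × 0.7370 = 0.2457

D_KL(P||Q) = 0.3010 bits

Note: KL divergence is always non-negative and equals 0 iff P = Q.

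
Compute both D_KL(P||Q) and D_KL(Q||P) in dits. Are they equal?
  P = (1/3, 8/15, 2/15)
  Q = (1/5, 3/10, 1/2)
D_KL(P||Q) = 0.1307, D_KL(Q||P) = 0.1677

KL divergence is not symmetric: D_KL(P||Q) ≠ D_KL(Q||P) in general.

D_KL(P||Q) = 0.1307 dits
D_KL(Q||P) = 0.1677 dits

No, they are not equal!

This asymmetry is why KL divergence is not a true distance metric.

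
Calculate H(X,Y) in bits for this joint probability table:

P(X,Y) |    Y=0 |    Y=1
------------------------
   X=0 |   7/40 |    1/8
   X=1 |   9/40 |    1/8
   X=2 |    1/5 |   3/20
2.5492 bits

Joint entropy is H(X,Y) = -Σ_{x,y} p(x,y) log p(x,y).

Summing over all non-zero entries:
H(X,Y) = -[7/40·log_2(7/40) + 1/8·log_2(1/8) + 9/40·log_2(9/40) + 1/8·log_2(1/8) + 1/5·log_2(1/5) + 3/20·log_2(3/20)]
H(X,Y) = 2.5492 bits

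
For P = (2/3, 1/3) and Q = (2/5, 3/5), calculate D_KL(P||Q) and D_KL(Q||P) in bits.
D_KL(P||Q) = 0.2086, D_KL(Q||P) = 0.2140

KL divergence is not symmetric: D_KL(P||Q) ≠ D_KL(Q||P) in general.

D_KL(P||Q) = 0.2086 bits
D_KL(Q||P) = 0.2140 bits

No, they are not equal!

This asymmetry is why KL divergence is not a true distance metric.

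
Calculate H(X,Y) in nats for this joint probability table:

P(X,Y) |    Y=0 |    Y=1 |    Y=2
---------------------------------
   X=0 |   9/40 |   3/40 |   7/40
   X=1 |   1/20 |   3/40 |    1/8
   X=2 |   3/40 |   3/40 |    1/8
2.0874 nats

Joint entropy is H(X,Y) = -Σ_{x,y} p(x,y) log p(x,y).

Summing over all non-zero entries:
H(X,Y) = -[9/40·log_e(9/40) + 3/40·log_e(3/40) + 7/40·log_e(7/40) + 1/20·log_e(1/20) + 3/40·log_e(3/40) + 1/8·log_e(1/8) + 3/40·log_e(3/40) + 3/40·log_e(3/40) + 1/8·log_e(1/8)]
H(X,Y) = 2.0874 nats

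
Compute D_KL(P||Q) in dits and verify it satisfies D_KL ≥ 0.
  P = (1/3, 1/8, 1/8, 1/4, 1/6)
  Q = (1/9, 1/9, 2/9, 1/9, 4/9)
0.1513 dits

KL divergence satisfies the Gibbs inequality: D_KL(P||Q) ≥ 0 for all distributions P, Q.

D_KL(P||Q) = Σ p(x) log(p(x)/q(x))
Term by term:
  x=0: 1/3 × log_10[(1/3)/(1/9)] = 0.1590
  x=1: 1/8 × log_10[(1/8)/(1/9)] = 0.0064
  x=2: 1/8 × log_10[(1/8)/(2/9)] = -0.0312
  x=3: 1/4 × log_10[(1/4)/(1/9)] = 0.0880
  x=4: 1/6 × log_10[(1/6)/(4/9)] = -0.0710
D_KL(P||Q) = 0.1513 dits

D_KL(P||Q) = 0.1513 ≥ 0 ✓

This non-negativity is a fundamental property: relative entropy cannot be negative because it measures how different Q is from P.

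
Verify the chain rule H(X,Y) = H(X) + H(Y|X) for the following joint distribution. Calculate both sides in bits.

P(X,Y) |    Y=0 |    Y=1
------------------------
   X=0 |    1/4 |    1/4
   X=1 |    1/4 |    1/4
H(X,Y) = 2.0000, H(X) = 1.0000, H(Y|X) = 1.0000 (all in bits)

Chain rule: H(X,Y) = H(X) + H(Y|X)

Left side — joint entropy directly:
H(X,Y) = -Σ p(x,y) log p(x,y) = 2.0000 bits

Right side — compute H(Y|X) from the conditional distributions:
P(X) = (1/2, 1/2), so H(X) = 1.0000 bits
H(Y|X) = Σ_x P(X=x) · H(Y|X=x):
  P(Y|X=0) = (1/2, 1/2), H(Y|X=0) = 1.0000, weight P(X=0) = 1/2
  P(Y|X=1) = (1/2, 1/2), H(Y|X=1) = 1.0000, weight P(X=1) = 1/2
H(Y|X) = 1.0000 bits

H(X) + H(Y|X) = 1.0000 + 1.0000 = 2.0000 bits

Both sides equal 2.0000 bits. ✓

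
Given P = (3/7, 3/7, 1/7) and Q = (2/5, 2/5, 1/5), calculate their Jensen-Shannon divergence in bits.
0.0042 bits

Jensen-Shannon divergence is:
JSD(P||Q) = 0.5 × D_KL(P||M) + 0.5 × D_KL(Q||M)
where M = 0.5 × (P + Q) is the mixture distribution.

M = 0.5 × (3/7, 3/7, 1/7) + 0.5 × (2/5, 2/5, 1/5) = (0.414286, 0.414286, 6/35)

D_KL(P||M) = 0.0043 bits
D_KL(Q||M) = 0.0040 bits

JSD(P||Q) = 0.5 × 0.0043 + 0.5 × 0.0040 = 0.0042 bits

Unlike KL divergence, JSD is symmetric and bounded: 0 ≤ JSD ≤ log(2).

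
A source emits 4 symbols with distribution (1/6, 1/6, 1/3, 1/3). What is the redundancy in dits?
0.0246 dits

Redundancy measures how far a source is from maximum entropy:
R = H_max - H(X)

Maximum entropy for 4 symbols: H_max = log_10(4) = 0.6021 dits
Actual entropy: H(X) = 0.5775 dits
Redundancy: R = 0.6021 - 0.5775 = 0.0246 dits

This redundancy represents potential for compression: the source could be compressed by 0.0246 dits per symbol.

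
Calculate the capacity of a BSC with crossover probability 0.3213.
0.0942 bits

For a binary symmetric channel (BSC) with error probability p:
Capacity C = 1 - H(p) bits per symbol

where H(p) = -p log₂(p) - (1-p) log₂(1-p) is the binary entropy function.

H(0.3213) = 0.9058 bits
C = 1 - 0.9058 = 0.0942 bits per symbol

This means we can reliably transmit up to 0.0942 bits of information per channel use.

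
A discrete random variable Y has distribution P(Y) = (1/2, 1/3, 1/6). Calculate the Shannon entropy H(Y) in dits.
0.4392 dits

Shannon entropy is H(X) = -Σ p(x) log p(x).

For P = (1/2, 1/3, 1/6):
H = -1/2 × log_10(1/2) -1/3 × log_10(1/3) -1/6 × log_10(1/6)
H = 0.4392 dits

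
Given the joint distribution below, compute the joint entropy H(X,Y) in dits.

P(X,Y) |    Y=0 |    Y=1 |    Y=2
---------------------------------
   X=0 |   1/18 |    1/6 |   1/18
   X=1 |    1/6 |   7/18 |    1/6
0.6881 dits

Joint entropy is H(X,Y) = -Σ_{x,y} p(x,y) log p(x,y).

Summing over all non-zero entries:
H(X,Y) = -[1/18·log_10(1/18) + 1/6·log_10(1/6) + 1/18·log_10(1/18) + 1/6·log_10(1/6) + 7/18·log_10(7/18) + 1/6·log_10(1/6)]
H(X,Y) = 0.6881 dits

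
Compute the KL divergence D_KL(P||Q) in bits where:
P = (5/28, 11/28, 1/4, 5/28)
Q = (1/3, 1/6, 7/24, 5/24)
0.2299 bits

KL divergence: D_KL(P||Q) = Σ p(x) log(p(x)/q(x))

Computing term by term:
  x=0: 5/28 × log_2[(5/28)/(1/3)] = 5/28 × -0.9005 = -0.1608
  x=1: 11/28 × log_2[(11/28)/(1/6)] = 11/28 × 1.2370 = 0.4860
  x=2: 1/4 × log_2[(1/4)/(7/24)] = 1/4 × -0.2224 = -0.0556
  x=3: 5/28 × log_2[(5/28)/(5/24)] = 5/28 × -0.2224 = -0.0397

D_KL(P||Q) = 0.2299 bits

Note: KL divergence is always non-negative and equals 0 iff P = Q.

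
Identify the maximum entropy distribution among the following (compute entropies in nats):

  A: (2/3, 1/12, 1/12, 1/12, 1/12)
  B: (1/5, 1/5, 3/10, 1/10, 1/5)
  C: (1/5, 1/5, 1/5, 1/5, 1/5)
C

For a discrete distribution over n outcomes, entropy is maximized by the uniform distribution.

Computing entropies:
H(A) = 1.0986 nats
H(B) = 1.5571 nats
H(C) = 1.6094 nats

The uniform distribution (where all probabilities equal 1/5) achieves the maximum entropy of log_e(5) = 1.6094 nats.

Distribution C has the highest entropy.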